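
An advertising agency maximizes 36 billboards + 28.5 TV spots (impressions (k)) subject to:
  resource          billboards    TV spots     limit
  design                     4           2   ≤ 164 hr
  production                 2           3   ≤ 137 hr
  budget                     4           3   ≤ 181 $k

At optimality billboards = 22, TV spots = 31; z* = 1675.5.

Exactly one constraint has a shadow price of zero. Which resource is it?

design

design: 150/164 (slack 14)
production: 137/137 (binding)
budget: 181/181 (binding)
By complementary slackness, a constraint with positive slack has shadow price 0 → design.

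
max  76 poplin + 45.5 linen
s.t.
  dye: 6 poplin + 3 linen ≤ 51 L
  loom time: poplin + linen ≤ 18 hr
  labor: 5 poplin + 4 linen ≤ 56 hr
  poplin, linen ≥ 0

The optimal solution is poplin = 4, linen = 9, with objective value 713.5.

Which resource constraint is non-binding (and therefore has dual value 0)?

loom time

dye: 51/51 (binding)
loom time: 13/18 (slack 5)
labor: 56/56 (binding)
By complementary slackness, a constraint with positive slack has shadow price 0 → loom time.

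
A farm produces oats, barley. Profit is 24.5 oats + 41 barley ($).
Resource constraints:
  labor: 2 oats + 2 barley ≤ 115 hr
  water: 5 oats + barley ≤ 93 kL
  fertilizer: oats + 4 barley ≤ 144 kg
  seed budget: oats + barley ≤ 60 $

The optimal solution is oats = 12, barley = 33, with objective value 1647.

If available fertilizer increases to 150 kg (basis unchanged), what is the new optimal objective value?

At the optimum: labor uses 90 of 115 (slack = 25); water uses 93 of 93 (binding); fertilizer uses 144 of 144 (binding); seed budget uses 45 of 60 (slack = 15).
Since labor, seed budget are not tight, their duals are 0.
From A_Bᵀ y = c: 5·y_water + 1·y_fertilizer = 24.5; 1·y_water + 4·y_fertilizer = 41.
Solving: y_water = 3, y_fertilizer = 9.5.
Δz = y_fertilizer·Δb = 9.5 × (6) = 57, so new z* = 1647 + 57 = 1704.

1704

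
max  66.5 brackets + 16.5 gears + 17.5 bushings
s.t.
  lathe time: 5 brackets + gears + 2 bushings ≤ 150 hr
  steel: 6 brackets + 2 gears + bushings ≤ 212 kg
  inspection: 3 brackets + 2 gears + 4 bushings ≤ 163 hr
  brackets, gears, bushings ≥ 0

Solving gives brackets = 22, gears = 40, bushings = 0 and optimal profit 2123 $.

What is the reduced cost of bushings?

Check each constraint at x*: lathe time 150/150 (tight); steel 212/212 (tight); inspection 146/163 (slack 17).
Since inspection is not tight, its dual is 0.
Dual feasibility on the basic columns requires 5·y_lathe time + 6·y_steel = 66.5, 1·y_lathe time + 2·y_steel = 16.5.
→ y_lathe time = 8.5 and y_steel = 4.
Reduced cost of bushings: c₃ − yᵀa₃ = 17.5 − (8.5·2 + 4·1) = 17.5 − 21 = -3.5.

-3.5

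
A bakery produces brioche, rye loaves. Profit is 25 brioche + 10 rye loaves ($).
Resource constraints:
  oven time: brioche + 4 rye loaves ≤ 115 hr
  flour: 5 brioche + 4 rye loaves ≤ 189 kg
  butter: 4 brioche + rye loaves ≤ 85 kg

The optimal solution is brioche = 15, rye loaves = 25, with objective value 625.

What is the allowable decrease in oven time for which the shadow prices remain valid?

93.75

Binding constraints: oven time, butter. The basis is B = [[1,4],[4,1]] with det -15.
Per unit decrease in oven time, x* moves by d = (0.0667, -0.2667).
The basis stays optimal until rye loaves reaches 0; allowable decrease = 93.75 hr.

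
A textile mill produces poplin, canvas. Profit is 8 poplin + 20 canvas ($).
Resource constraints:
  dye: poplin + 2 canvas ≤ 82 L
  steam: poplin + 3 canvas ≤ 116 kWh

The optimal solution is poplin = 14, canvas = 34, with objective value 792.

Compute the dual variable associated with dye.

Check each constraint at x*: dye 82/82 (tight); steam 116/116 (tight).
Dual feasibility on the basic columns requires 1·y_dye + 1·y_steam = 8, 2·y_dye + 3·y_steam = 20.
→ y_dye = 4 and y_steam = 4.
Shadow price of dye = 4.

4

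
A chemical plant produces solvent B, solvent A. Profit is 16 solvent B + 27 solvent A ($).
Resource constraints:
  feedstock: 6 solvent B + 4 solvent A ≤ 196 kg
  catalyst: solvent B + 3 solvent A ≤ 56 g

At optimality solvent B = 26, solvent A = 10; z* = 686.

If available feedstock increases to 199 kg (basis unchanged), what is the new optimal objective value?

690.5

Check each constraint at x*: feedstock 196/196 (tight); catalyst 56/56 (tight).
The binding rows give the dual system: 6·y_feedstock + 1·y_catalyst = 16 and 4·y_feedstock + 3·y_catalyst = 27.
Solving: y_feedstock = 1.5, y_catalyst = 7.
Δz = y_feedstock·Δb = 1.5 × (3) = 4.5, so new z* = 686 + 4.5 = 690.5.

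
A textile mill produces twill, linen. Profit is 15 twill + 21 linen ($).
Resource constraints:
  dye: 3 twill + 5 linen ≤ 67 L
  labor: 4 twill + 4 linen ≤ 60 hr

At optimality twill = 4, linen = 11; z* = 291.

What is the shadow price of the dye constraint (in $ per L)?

Check each constraint at x*: dye 67/67 (tight); labor 60/60 (tight).
The binding rows give the dual system: 3·y_dye + 4·y_labor = 15 and 5·y_dye + 4·y_labor = 21.
This yields shadow prices y_dye = 3, y_labor = 1.5.
Shadow price of dye = 3.

3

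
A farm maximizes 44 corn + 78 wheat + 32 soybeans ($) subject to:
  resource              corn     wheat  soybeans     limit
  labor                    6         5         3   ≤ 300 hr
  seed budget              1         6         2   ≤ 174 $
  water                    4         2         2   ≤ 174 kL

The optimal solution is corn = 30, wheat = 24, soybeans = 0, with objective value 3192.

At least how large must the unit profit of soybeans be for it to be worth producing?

34

Check each constraint at x*: labor 300/300 (tight); seed budget 174/174 (tight); water 168/174 (slack 6).
Slack constraints have shadow price 0 (complementary slackness).
The binding rows give the dual system: 6·y_labor + 1·y_seed budget = 44 and 5·y_labor + 6·y_seed budget = 78.
This yields shadow prices y_labor = 6, y_seed budget = 8.
soybeans enters the basis when its profit ≥ yᵀa₃ = 6·3 + 8·2 = 34.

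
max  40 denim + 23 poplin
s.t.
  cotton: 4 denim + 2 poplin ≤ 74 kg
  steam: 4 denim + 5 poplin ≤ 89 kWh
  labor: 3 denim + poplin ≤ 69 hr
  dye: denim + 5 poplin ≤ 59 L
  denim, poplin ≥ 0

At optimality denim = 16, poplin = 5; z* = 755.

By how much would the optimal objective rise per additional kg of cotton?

Check each constraint at x*: cotton 74/74 (tight); steam 89/89 (tight); labor 53/69 (slack 16); dye 41/59 (slack 18).
By complementary slackness, y = 0 for the non-binding constraints.
Dual feasibility on the basic columns requires 4·y_cotton + 4·y_steam = 40, 2·y_cotton + 5·y_steam = 23.
Solving: y_cotton = 9, y_steam = 1.
Shadow price of cotton = 9.

9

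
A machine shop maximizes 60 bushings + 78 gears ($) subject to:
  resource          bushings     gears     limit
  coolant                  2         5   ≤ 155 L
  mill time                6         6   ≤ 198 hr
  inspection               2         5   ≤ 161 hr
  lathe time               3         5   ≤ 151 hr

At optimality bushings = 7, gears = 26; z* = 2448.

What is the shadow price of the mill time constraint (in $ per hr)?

5.5

At the optimum: coolant uses 144 of 155 (slack = 11); mill time uses 198 of 198 (binding); inspection uses 144 of 161 (slack = 17); lathe time uses 151 of 151 (binding).
By complementary slackness, y = 0 for the non-binding constraints.
The binding rows give the dual system: 6·y_mill time + 3·y_lathe time = 60 and 6·y_mill time + 5·y_lathe time = 78.
Solving: y_mill time = 5.5, y_lathe time = 9.
Shadow price of mill time = 5.5.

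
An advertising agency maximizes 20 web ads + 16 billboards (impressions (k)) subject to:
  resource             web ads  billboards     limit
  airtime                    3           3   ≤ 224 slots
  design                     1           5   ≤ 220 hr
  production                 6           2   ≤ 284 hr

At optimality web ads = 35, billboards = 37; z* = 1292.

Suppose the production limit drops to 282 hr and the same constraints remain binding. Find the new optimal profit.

1286

Check each constraint at x*: airtime 216/224 (slack 8); design 220/220 (tight); production 284/284 (tight).
By complementary slackness, y = 0 for the non-binding constraint.
From A_Bᵀ y = c: 1·y_design + 6·y_production = 20; 5·y_design + 2·y_production = 16.
This yields shadow prices y_design = 2, y_production = 3.
Δz = y_production·Δb = 3 × (-2) = -6, so new z* = 1292 − 6 = 1286.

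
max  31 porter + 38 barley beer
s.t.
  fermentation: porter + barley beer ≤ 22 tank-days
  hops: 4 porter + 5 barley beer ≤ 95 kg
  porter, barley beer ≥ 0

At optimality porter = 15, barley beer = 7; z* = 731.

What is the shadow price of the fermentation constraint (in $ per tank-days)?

At the optimum: fermentation uses 22 of 22 (binding); hops uses 95 of 95 (binding).
Dual feasibility on the basic columns requires 1·y_fermentation + 4·y_hops = 31, 1·y_fermentation + 5·y_hops = 38.
This yields shadow prices y_fermentation = 3, y_hops = 7.
Shadow price of fermentation = 3.

3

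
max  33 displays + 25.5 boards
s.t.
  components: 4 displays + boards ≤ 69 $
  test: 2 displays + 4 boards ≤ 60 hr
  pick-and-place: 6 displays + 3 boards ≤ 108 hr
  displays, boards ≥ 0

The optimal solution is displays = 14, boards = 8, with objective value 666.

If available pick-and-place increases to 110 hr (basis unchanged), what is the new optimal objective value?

Binding: test and pick-and-place. Non-binding: components (5 unused).
Slack constraints have shadow price 0 (complementary slackness).
Dual feasibility on the basic columns requires 2·y_test + 6·y_pick-and-place = 33, 4·y_test + 3·y_pick-and-place = 25.5.
Solving: y_test = 3, y_pick-and-place = 4.5.
Δz = y_pick-and-place·Δb = 4.5 × (2) = 9, so new z* = 666 + 9 = 675.

675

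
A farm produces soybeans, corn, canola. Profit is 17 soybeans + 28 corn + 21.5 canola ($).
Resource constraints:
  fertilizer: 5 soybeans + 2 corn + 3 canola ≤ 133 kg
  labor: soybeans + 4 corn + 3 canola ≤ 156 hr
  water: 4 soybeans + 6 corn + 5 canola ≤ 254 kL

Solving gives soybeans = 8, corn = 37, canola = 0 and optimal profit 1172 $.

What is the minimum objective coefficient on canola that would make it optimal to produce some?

23

Binding: labor and water. Non-binding: fertilizer (19 unused).
Slack constraints have shadow price 0 (complementary slackness).
From A_Bᵀ y = c: 1·y_labor + 4·y_water = 17; 4·y_labor + 6·y_water = 28.
Solving: y_labor = 1, y_water = 4.
canola enters the basis when its profit ≥ yᵀa₃ = 1·3 + 4·5 = 23.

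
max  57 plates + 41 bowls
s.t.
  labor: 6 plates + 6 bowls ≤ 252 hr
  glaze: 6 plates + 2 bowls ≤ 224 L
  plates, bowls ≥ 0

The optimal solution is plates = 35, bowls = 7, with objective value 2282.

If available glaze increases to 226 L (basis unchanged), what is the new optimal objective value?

At the optimum: labor uses 252 of 252 (binding); glaze uses 224 of 224 (binding).
Dual feasibility on the basic columns requires 6·y_labor + 6·y_glaze = 57, 6·y_labor + 2·y_glaze = 41.
This yields shadow prices y_labor = 5.5, y_glaze = 4.
Δz = y_glaze·Δb = 4 × (2) = 8, so new z* = 2282 + 8 = 2290.

2290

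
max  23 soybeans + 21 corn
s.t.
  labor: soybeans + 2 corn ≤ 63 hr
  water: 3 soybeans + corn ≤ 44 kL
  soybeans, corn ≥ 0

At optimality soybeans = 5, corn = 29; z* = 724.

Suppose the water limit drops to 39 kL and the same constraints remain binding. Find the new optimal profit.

699

At the optimum: labor uses 63 of 63 (binding); water uses 44 of 44 (binding).
The binding rows give the dual system: 1·y_labor + 3·y_water = 23 and 2·y_labor + 1·y_water = 21.
Solving: y_labor = 8, y_water = 5.
Δz = y_water·Δb = 5 × (-5) = -25, so new z* = 724 − 25 = 699.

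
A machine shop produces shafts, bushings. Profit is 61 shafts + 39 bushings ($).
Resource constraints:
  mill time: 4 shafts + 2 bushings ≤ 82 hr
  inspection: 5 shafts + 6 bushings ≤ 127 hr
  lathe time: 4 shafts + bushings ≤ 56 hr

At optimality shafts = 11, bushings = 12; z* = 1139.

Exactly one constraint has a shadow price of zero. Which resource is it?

mill time

mill time: 68/82 (slack 14)
inspection: 127/127 (binding)
lathe time: 56/56 (binding)
By complementary slackness, a constraint with positive slack has shadow price 0 → mill time.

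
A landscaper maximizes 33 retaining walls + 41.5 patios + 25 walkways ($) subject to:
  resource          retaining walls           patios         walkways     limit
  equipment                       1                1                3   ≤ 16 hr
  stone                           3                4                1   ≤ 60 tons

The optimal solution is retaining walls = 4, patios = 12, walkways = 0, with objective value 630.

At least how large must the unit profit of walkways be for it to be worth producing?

Check each constraint at x*: equipment 16/16 (tight); stone 60/60 (tight).
Dual feasibility on the basic columns requires 1·y_equipment + 3·y_stone = 33, 1·y_equipment + 4·y_stone = 41.5.
→ y_equipment = 7.5 and y_stone = 8.5.
walkways enters the basis when its profit ≥ yᵀa₃ = 7.5·3 + 8.5·1 = 31.

31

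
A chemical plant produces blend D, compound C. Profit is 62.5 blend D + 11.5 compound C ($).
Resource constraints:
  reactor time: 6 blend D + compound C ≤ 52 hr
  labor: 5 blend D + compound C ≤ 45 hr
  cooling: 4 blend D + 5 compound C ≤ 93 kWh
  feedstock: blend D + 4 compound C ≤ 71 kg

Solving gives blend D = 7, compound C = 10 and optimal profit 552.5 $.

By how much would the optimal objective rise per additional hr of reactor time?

5

At the optimum: reactor time uses 52 of 52 (binding); labor uses 45 of 45 (binding); cooling uses 78 of 93 (slack = 15); feedstock uses 47 of 71 (slack = 24).
Slack constraints have shadow price 0 (complementary slackness).
Dual feasibility on the basic columns requires 6·y_reactor time + 5·y_labor = 62.5, 1·y_reactor time + 1·y_labor = 11.5.
→ y_reactor time = 5 and y_labor = 6.5.
Shadow price of reactor time = 5.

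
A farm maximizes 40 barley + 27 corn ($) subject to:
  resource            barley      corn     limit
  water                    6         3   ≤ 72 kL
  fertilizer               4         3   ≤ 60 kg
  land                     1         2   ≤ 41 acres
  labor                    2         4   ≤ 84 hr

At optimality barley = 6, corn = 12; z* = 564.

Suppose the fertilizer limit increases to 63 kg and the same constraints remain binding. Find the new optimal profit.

585

Binding: water and fertilizer. Non-binding: land (11 unused), labor (24 unused).
By complementary slackness, y = 0 for the non-binding constraints.
The binding rows give the dual system: 6·y_water + 4·y_fertilizer = 40 and 3·y_water + 3·y_fertilizer = 27.
→ y_water = 2 and y_fertilizer = 7.
Δz = y_fertilizer·Δb = 7 × (3) = 21, so new z* = 564 + 21 = 585.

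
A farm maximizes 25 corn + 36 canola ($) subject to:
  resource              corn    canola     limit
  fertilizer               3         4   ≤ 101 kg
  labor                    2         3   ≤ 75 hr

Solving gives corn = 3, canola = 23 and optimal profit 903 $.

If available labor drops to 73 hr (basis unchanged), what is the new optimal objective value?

Check each constraint at x*: fertilizer 101/101 (tight); labor 75/75 (tight).
The binding rows give the dual system: 3·y_fertilizer + 2·y_labor = 25 and 4·y_fertilizer + 3·y_labor = 36.
Solving: y_fertilizer = 3, y_labor = 8.
Δz = y_labor·Δb = 8 × (-2) = -16, so new z* = 903 − 16 = 887.

887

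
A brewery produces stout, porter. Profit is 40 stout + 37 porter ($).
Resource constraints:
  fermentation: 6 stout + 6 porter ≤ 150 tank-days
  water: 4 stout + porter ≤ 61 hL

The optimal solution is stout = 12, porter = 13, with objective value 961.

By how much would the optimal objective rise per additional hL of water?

1

Check each constraint at x*: fermentation 150/150 (tight); water 61/61 (tight).
The binding rows give the dual system: 6·y_fermentation + 4·y_water = 40 and 6·y_fermentation + 1·y_water = 37.
Solving: y_fermentation = 6, y_water = 1.
Shadow price of water = 1.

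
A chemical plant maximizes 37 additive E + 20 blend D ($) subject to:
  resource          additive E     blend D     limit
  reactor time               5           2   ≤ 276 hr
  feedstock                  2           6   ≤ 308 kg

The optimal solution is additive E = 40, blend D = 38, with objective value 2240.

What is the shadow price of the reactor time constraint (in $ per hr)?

Both reactor time and feedstock are binding at x*.
Dual feasibility on the basic columns requires 5·y_reactor time + 2·y_feedstock = 37, 2·y_reactor time + 6·y_feedstock = 20.
Solving: y_reactor time = 7, y_feedstock = 1.
Shadow price of reactor time = 7.

7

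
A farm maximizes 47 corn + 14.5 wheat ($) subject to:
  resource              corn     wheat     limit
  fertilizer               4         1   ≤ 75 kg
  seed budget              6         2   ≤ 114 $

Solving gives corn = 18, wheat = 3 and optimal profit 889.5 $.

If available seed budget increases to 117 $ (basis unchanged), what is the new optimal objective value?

At the optimum: fertilizer uses 75 of 75 (binding); seed budget uses 114 of 114 (binding).
The binding rows give the dual system: 4·y_fertilizer + 6·y_seed budget = 47 and 1·y_fertilizer + 2·y_seed budget = 14.5.
Solving: y_fertilizer = 3.5, y_seed budget = 5.5.
Δz = y_seed budget·Δb = 5.5 × (3) = 16.5, so new z* = 889.5 + 16.5 = 906.

906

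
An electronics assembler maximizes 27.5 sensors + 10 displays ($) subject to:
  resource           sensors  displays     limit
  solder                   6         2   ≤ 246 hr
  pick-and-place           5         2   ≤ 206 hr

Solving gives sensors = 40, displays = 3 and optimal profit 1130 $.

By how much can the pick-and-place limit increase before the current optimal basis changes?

40

Binding constraints: solder, pick-and-place. The basis is B = [[6,2],[5,2]] with det 2.
Per unit increase in pick-and-place, x* moves by d = (-1, 3).
The basis stays optimal until sensors reaches 0; allowable increase = 40 hr.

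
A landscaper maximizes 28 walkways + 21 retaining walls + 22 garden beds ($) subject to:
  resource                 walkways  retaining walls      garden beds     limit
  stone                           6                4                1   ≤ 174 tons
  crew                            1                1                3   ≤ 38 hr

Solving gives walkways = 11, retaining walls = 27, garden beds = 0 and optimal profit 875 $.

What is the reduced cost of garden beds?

Check each constraint at x*: stone 174/174 (tight); crew 38/38 (tight).
Dual feasibility on the basic columns requires 6·y_stone + 1·y_crew = 28, 4·y_stone + 1·y_crew = 21.
This yields shadow prices y_stone = 3.5, y_crew = 7.
Reduced cost of garden beds: c₃ − yᵀa₃ = 22 − (3.5·1 + 7·3) = 22 − 24.5 = -2.5.

-2.5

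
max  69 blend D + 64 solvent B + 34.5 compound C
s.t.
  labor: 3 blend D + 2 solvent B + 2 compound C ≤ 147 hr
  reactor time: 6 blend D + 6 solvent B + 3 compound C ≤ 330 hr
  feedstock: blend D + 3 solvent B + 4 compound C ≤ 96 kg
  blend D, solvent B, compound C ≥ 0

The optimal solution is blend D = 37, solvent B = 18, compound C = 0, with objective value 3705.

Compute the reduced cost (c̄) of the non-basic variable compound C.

Binding: labor and reactor time. Non-binding: feedstock (5 unused).
Since feedstock is not tight, its dual is 0.
The binding rows give the dual system: 3·y_labor + 6·y_reactor time = 69 and 2·y_labor + 6·y_reactor time = 64.
→ y_labor = 5 and y_reactor time = 9.
Reduced cost of compound C: c₃ − yᵀa₃ = 34.5 − (5·2 + 9·3) = 34.5 − 37 = -2.5.

-2.5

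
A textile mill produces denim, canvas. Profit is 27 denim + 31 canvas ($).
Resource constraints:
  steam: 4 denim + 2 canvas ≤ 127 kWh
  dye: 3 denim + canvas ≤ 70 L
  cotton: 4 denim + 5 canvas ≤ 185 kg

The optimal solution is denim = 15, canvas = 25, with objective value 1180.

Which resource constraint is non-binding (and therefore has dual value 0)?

steam

steam: 110/127 (slack 17)
dye: 70/70 (binding)
cotton: 185/185 (binding)
By complementary slackness, a constraint with positive slack has shadow price 0 → steam.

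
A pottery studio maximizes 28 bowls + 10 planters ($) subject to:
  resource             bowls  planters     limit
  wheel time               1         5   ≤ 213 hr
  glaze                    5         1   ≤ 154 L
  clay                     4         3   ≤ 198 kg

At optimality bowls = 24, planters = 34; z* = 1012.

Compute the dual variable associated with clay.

2

Check each constraint at x*: wheel time 194/213 (slack 19); glaze 154/154 (tight); clay 198/198 (tight).
By complementary slackness, y = 0 for the non-binding constraint.
Dual feasibility on the basic columns requires 5·y_glaze + 4·y_clay = 28, 1·y_glaze + 3·y_clay = 10.
Solving: y_glaze = 4, y_clay = 2.
Shadow price of clay = 2.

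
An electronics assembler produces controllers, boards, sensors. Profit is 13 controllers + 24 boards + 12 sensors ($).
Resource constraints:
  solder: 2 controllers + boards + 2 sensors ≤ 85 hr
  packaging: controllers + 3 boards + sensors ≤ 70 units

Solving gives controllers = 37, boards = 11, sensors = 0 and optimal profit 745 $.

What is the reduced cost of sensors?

-1

At the optimum: solder uses 85 of 85 (binding); packaging uses 70 of 70 (binding).
The binding rows give the dual system: 2·y_solder + 1·y_packaging = 13 and 1·y_solder + 3·y_packaging = 24.
→ y_solder = 3 and y_packaging = 7.
Reduced cost of sensors: c₃ − yᵀa₃ = 12 − (3·2 + 7·1) = 12 − 13 = -1.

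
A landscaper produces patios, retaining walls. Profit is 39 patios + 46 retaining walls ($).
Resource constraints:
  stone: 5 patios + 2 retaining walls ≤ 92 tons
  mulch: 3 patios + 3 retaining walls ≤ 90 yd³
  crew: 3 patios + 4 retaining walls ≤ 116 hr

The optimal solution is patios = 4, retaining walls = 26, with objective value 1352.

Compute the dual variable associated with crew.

7

Check each constraint at x*: stone 72/92 (slack 20); mulch 90/90 (tight); crew 116/116 (tight).
Slack constraints have shadow price 0 (complementary slackness).
The binding rows give the dual system: 3·y_mulch + 3·y_crew = 39 and 3·y_mulch + 4·y_crew = 46.
This yields shadow prices y_mulch = 6, y_crew = 7.
Shadow price of crew = 7.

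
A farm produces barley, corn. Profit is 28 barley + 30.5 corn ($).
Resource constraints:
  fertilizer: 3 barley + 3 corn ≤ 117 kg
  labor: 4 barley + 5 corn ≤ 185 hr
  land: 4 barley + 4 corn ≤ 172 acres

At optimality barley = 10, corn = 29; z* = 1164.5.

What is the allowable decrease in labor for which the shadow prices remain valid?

Binding constraints: fertilizer, labor. The basis is B = [[3,3],[4,5]] with det 3.
Per unit decrease in labor, x* moves by d = (1, -1).
The basis stays optimal until corn reaches 0; allowable decrease = 29 hr.

29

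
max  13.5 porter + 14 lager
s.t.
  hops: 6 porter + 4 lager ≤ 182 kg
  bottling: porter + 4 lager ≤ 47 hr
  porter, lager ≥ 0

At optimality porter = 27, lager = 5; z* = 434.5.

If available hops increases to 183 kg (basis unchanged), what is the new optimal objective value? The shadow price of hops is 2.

436.5

Δb = 1, so new z* = 434.5 + (2)·(1) = 434.5 + 2 = 436.5.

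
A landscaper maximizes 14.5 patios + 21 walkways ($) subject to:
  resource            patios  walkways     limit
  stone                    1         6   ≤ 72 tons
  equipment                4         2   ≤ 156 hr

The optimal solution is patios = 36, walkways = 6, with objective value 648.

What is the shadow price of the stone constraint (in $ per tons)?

Both stone and equipment are binding at x*.
Dual feasibility on the basic columns requires 1·y_stone + 4·y_equipment = 14.5, 6·y_stone + 2·y_equipment = 21.
This yields shadow prices y_stone = 2.5, y_equipment = 3.
Shadow price of stone = 2.5.

2.5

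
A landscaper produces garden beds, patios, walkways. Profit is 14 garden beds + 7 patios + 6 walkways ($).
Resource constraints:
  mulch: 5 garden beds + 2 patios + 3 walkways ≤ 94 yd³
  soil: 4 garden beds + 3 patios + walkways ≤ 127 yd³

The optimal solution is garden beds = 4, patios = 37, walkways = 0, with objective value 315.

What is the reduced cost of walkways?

-1

Check each constraint at x*: mulch 94/94 (tight); soil 127/127 (tight).
The binding rows give the dual system: 5·y_mulch + 4·y_soil = 14 and 2·y_mulch + 3·y_soil = 7.
This yields shadow prices y_mulch = 2, y_soil = 1.
Reduced cost of walkways: c₃ − yᵀa₃ = 6 − (2·3 + 1·1) = 6 − 7 = -1.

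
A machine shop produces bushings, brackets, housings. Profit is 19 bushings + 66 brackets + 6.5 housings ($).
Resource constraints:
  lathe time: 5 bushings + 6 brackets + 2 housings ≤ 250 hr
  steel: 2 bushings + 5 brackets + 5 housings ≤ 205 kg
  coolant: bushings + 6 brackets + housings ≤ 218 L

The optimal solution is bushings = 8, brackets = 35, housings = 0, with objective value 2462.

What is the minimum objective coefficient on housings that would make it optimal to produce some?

13

At the optimum: lathe time uses 250 of 250 (binding); steel uses 191 of 205 (slack = 14); coolant uses 218 of 218 (binding).
By complementary slackness, y = 0 for the non-binding constraint.
The binding rows give the dual system: 5·y_lathe time + 1·y_coolant = 19 and 6·y_lathe time + 6·y_coolant = 66.
This yields shadow prices y_lathe time = 2, y_coolant = 9.
housings enters the basis when its profit ≥ yᵀa₃ = 2·2 + 9·1 = 13.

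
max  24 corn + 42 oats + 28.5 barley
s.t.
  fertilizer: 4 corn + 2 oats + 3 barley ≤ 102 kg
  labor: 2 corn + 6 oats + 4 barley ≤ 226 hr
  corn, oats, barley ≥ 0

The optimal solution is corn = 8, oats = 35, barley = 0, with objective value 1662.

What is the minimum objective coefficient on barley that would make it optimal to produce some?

33

Check each constraint at x*: fertilizer 102/102 (tight); labor 226/226 (tight).
The binding rows give the dual system: 4·y_fertilizer + 2·y_labor = 24 and 2·y_fertilizer + 6·y_labor = 42.
→ y_fertilizer = 3 and y_labor = 6.
barley enters the basis when its profit ≥ yᵀa₃ = 3·3 + 6·4 = 33.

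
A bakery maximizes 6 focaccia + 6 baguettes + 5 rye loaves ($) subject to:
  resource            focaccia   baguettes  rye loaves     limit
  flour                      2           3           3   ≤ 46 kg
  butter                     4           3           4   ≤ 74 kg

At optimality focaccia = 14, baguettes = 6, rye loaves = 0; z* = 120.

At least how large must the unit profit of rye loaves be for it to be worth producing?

Check each constraint at x*: flour 46/46 (tight); butter 74/74 (tight).
Dual feasibility on the basic columns requires 2·y_flour + 4·y_butter = 6, 3·y_flour + 3·y_butter = 6.
→ y_flour = 1 and y_butter = 1.
rye loaves enters the basis when its profit ≥ yᵀa₃ = 1·3 + 1·4 = 7.

7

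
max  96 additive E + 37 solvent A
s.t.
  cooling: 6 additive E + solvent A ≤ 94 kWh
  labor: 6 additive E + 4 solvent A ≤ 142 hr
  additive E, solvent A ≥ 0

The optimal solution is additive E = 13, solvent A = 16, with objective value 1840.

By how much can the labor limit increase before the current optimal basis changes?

234

Binding constraints: cooling, labor. The basis is B = [[6,1],[6,4]] with det 18.
Per unit increase in labor, x* moves by d = (-0.0556, 0.3333).
The basis stays optimal until additive E reaches 0; allowable increase = 234 hr.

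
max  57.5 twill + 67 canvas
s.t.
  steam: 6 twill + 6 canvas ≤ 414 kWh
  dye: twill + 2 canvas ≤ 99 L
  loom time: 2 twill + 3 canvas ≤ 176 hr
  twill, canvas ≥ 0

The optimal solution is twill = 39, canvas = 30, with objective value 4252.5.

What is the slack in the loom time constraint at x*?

8

loom time used = 2·39 + 3·30 = 168; slack = 176 − 168 = 8.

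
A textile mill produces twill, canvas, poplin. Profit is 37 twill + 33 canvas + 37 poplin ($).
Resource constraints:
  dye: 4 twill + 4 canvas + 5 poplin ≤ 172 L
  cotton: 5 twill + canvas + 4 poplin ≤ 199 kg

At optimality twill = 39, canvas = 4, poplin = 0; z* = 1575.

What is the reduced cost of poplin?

At the optimum: dye uses 172 of 172 (binding); cotton uses 199 of 199 (binding).
Dual feasibility on the basic columns requires 4·y_dye + 5·y_cotton = 37, 4·y_dye + 1·y_cotton = 33.
→ y_dye = 8 and y_cotton = 1.
Reduced cost of poplin: c₃ − yᵀa₃ = 37 − (8·5 + 1·4) = 37 − 44 = -7.

-7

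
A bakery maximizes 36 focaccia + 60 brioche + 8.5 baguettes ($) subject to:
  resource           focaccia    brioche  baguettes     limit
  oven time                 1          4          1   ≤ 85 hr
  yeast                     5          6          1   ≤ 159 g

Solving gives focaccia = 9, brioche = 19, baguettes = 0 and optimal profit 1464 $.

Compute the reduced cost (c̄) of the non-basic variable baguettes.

At the optimum: oven time uses 85 of 85 (binding); yeast uses 159 of 159 (binding).
From A_Bᵀ y = c: 1·y_oven time + 5·y_yeast = 36; 4·y_oven time + 6·y_yeast = 60.
This yields shadow prices y_oven time = 6, y_yeast = 6.
Reduced cost of baguettes: c₃ − yᵀa₃ = 8.5 − (6·1 + 6·1) = 8.5 − 12 = -3.5.

-3.5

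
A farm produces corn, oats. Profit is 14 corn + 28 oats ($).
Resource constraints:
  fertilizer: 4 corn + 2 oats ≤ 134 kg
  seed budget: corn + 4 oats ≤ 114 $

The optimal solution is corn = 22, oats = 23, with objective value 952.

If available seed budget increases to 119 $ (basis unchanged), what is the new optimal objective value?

Check each constraint at x*: fertilizer 134/134 (tight); seed budget 114/114 (tight).
Dual feasibility on the basic columns requires 4·y_fertilizer + 1·y_seed budget = 14, 2·y_fertilizer + 4·y_seed budget = 28.
→ y_fertilizer = 2 and y_seed budget = 6.
Δz = y_seed budget·Δb = 6 × (5) = 30, so new z* = 952 + 30 = 982.

982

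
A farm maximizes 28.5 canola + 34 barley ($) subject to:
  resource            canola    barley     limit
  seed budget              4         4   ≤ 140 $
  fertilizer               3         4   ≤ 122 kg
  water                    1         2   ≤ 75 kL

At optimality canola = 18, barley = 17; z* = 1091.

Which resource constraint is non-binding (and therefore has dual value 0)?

seed budget: 140/140 (binding)
fertilizer: 122/122 (binding)
water: 52/75 (slack 23)
By complementary slackness, a constraint with positive slack has shadow price 0 → water.

water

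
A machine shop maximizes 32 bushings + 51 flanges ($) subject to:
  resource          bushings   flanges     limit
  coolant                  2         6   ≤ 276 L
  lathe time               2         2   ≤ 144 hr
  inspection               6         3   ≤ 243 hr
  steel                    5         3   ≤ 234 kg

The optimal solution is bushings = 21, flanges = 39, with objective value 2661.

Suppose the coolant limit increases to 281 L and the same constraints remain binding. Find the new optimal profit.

Binding: coolant and inspection. Non-binding: lathe time (24 unused), steel (12 unused).
By complementary slackness, y = 0 for the non-binding constraints.
The binding rows give the dual system: 2·y_coolant + 6·y_inspection = 32 and 6·y_coolant + 3·y_inspection = 51.
→ y_coolant = 7 and y_inspection = 3.
Δz = y_coolant·Δb = 7 × (5) = 35, so new z* = 2661 + 35 = 2696.

2696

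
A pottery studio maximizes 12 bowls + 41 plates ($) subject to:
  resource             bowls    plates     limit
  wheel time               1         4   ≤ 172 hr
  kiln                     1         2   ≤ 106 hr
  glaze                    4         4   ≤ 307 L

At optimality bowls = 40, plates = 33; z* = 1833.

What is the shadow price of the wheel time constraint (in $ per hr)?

8.5

Check each constraint at x*: wheel time 172/172 (tight); kiln 106/106 (tight); glaze 292/307 (slack 15).
By complementary slackness, y = 0 for the non-binding constraint.
The binding rows give the dual system: 1·y_wheel time + 1·y_kiln = 12 and 4·y_wheel time + 2·y_kiln = 41.
→ y_wheel time = 8.5 and y_kiln = 3.5.
Shadow price of wheel time = 8.5.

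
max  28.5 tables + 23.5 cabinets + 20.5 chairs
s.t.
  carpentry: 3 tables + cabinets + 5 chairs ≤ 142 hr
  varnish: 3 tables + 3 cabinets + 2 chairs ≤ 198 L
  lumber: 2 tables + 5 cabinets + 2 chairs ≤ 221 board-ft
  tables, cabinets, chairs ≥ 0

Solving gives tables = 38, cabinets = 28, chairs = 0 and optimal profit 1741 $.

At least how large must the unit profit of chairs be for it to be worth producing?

Binding: carpentry and varnish. Non-binding: lumber (5 unused).
Since lumber is not tight, its dual is 0.
The binding rows give the dual system: 3·y_carpentry + 3·y_varnish = 28.5 and 1·y_carpentry + 3·y_varnish = 23.5.
This yields shadow prices y_carpentry = 2.5, y_varnish = 7.
chairs enters the basis when its profit ≥ yᵀa₃ = 2.5·5 + 7·2 = 26.5.

26.5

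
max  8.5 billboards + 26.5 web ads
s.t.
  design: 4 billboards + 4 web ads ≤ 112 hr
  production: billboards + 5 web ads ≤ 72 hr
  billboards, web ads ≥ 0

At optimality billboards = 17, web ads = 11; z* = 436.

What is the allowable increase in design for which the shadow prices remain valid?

176

Binding constraints: design, production. The basis is B = [[4,4],[1,5]] with det 16.
Per unit increase in design, x* moves by d = (0.3125, -0.0625).
The basis stays optimal until web ads reaches 0; allowable increase = 176 hr.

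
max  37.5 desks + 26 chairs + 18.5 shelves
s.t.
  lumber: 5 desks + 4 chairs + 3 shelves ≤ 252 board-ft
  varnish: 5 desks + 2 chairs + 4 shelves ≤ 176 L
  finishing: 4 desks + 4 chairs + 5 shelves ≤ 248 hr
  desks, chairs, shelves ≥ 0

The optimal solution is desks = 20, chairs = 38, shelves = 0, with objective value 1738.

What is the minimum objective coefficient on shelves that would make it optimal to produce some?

At the optimum: lumber uses 252 of 252 (binding); varnish uses 176 of 176 (binding); finishing uses 232 of 248 (slack = 16).
Slack constraints have shadow price 0 (complementary slackness).
The binding rows give the dual system: 5·y_lumber + 5·y_varnish = 37.5 and 4·y_lumber + 2·y_varnish = 26.
→ y_lumber = 5.5 and y_varnish = 2.
shelves enters the basis when its profit ≥ yᵀa₃ = 5.5·3 + 2·4 = 24.5.

24.5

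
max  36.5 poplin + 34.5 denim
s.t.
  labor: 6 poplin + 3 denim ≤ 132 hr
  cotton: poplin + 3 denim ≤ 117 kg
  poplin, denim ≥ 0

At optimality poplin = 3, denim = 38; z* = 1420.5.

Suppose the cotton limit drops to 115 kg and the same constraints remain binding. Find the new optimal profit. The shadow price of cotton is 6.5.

Δb = -2, so new z* = 1420.5 + (6.5)·(-2) = 1420.5 − 13 = 1407.5.

1407.5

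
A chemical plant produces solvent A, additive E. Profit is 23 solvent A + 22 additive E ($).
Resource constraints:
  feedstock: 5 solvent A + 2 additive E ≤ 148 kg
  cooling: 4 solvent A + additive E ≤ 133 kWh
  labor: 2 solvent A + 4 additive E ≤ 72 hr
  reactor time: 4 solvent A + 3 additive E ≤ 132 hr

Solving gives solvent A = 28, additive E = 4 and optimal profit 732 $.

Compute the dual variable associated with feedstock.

At the optimum: feedstock uses 148 of 148 (binding); cooling uses 116 of 133 (slack = 17); labor uses 72 of 72 (binding); reactor time uses 124 of 132 (slack = 8).
Since cooling, reactor time are not tight, their duals are 0.
From A_Bᵀ y = c: 5·y_feedstock + 2·y_labor = 23; 2·y_feedstock + 4·y_labor = 22.
Solving: y_feedstock = 3, y_labor = 4.
Shadow price of feedstock = 3.

3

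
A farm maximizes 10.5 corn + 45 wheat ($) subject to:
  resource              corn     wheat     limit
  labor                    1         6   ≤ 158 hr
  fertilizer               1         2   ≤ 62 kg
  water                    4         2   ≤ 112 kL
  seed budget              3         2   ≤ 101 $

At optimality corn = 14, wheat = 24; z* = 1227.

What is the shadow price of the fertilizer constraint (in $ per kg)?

4.5

Check each constraint at x*: labor 158/158 (tight); fertilizer 62/62 (tight); water 104/112 (slack 8); seed budget 90/101 (slack 11).
Since water, seed budget are not tight, their duals are 0.
The binding rows give the dual system: 1·y_labor + 1·y_fertilizer = 10.5 and 6·y_labor + 2·y_fertilizer = 45.
Solving: y_labor = 6, y_fertilizer = 4.5.
Shadow price of fertilizer = 4.5.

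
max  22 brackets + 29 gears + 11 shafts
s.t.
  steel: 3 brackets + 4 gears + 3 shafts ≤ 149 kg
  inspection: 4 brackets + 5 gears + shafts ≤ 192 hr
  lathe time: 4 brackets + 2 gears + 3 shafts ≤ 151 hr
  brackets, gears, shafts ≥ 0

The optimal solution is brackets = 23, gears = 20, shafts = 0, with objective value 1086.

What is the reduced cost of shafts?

-8

Check each constraint at x*: steel 149/149 (tight); inspection 192/192 (tight); lathe time 132/151 (slack 19).
By complementary slackness, y = 0 for the non-binding constraint.
Dual feasibility on the basic columns requires 3·y_steel + 4·y_inspection = 22, 4·y_steel + 5·y_inspection = 29.
Solving: y_steel = 6, y_inspection = 1.
Reduced cost of shafts: c₃ − yᵀa₃ = 11 − (6·3 + 1·1) = 11 − 19 = -8.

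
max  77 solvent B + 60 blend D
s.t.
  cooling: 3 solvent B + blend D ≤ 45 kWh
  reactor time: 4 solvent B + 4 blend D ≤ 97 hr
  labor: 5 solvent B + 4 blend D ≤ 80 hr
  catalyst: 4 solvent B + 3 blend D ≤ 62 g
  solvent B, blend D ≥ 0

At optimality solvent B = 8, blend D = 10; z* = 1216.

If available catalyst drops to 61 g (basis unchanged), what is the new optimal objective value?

At the optimum: cooling uses 34 of 45 (slack = 11); reactor time uses 72 of 97 (slack = 25); labor uses 80 of 80 (binding); catalyst uses 62 of 62 (binding).
By complementary slackness, y = 0 for the non-binding constraints.
From A_Bᵀ y = c: 5·y_labor + 4·y_catalyst = 77; 4·y_labor + 3·y_catalyst = 60.
→ y_labor = 9 and y_catalyst = 8.
Δz = y_catalyst·Δb = 8 × (-1) = -8, so new z* = 1216 − 8 = 1208.

1208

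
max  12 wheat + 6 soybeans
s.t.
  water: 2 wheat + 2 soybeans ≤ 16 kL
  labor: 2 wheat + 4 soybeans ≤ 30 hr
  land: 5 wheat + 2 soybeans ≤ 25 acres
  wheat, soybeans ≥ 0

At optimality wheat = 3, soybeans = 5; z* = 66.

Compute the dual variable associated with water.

1

Binding: water and land. Non-binding: labor (4 unused).
Slack constraints have shadow price 0 (complementary slackness).
Dual feasibility on the basic columns requires 2·y_water + 5·y_land = 12, 2·y_water + 2·y_land = 6.
Solving: y_water = 1, y_land = 2.
Shadow price of water = 1.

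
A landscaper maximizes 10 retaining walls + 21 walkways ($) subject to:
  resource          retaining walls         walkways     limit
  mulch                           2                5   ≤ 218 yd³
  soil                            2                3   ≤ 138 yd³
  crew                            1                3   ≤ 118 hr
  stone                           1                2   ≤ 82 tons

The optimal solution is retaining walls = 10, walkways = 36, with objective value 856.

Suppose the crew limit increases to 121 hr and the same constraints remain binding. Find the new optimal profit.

Check each constraint at x*: mulch 200/218 (slack 18); soil 128/138 (slack 10); crew 118/118 (tight); stone 82/82 (tight).
Slack constraints have shadow price 0 (complementary slackness).
Dual feasibility on the basic columns requires 1·y_crew + 1·y_stone = 10, 3·y_crew + 2·y_stone = 21.
This yields shadow prices y_crew = 1, y_stone = 9.
Δz = y_crew·Δb = 1 × (3) = 3, so new z* = 856 + 3 = 859.

859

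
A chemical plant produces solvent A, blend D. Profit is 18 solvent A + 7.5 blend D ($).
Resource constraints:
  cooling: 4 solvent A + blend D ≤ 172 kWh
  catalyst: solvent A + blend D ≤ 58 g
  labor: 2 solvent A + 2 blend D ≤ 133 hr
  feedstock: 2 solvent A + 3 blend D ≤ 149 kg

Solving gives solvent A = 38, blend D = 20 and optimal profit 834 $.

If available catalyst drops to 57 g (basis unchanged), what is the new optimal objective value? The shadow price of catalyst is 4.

Δb = -1, so new z* = 834 + (4)·(-1) = 834 − 4 = 830.

830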